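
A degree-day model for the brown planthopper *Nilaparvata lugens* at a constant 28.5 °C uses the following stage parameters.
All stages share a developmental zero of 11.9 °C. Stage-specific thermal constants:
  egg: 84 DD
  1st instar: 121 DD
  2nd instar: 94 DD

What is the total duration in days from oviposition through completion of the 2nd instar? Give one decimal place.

18.0 days

Daily accumulation at 28.5 °C = 28.5 − 11.9 = 16.6 DD/day.
Total K = 84 + 121 + 94 = 299 DD.
Total duration = 299 / 16.6 = 18.012 ≈ 18.0 days.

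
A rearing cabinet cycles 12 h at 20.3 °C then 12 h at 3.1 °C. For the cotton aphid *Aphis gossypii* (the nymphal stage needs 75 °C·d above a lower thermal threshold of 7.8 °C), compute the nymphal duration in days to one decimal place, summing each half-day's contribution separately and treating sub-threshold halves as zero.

Day half: max(0, 20.3 − 7.8) × 0.5 = 12.5 × 0.5 = 6.25 DD.
Night half: max(0, 3.1 − 7.8) × 0.5 = 0.0 × 0.5 = 0.00 DD.
Per 24 h: 6.25 DD/day.
Duration = 75 / 6.25 = 12.000 ≈ 12.0 days.

12.0 days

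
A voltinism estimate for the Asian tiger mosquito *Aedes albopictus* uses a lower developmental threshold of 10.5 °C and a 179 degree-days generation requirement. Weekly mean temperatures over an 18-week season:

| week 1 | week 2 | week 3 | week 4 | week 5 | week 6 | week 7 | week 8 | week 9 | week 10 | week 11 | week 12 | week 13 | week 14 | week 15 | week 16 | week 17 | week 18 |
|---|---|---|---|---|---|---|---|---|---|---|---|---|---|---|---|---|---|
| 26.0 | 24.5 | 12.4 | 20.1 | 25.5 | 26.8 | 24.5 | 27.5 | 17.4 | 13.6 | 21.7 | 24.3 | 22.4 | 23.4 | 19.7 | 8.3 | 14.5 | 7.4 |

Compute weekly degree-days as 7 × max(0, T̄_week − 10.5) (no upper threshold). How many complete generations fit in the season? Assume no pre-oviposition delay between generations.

Weekly DD (7 × max(0, T̄ − 10.5)): 108.5, 98.0, 13.3, 67.2, 105.0, 114.1, 98.0, 119.0, 48.3, 21.7, 78.4, 96.6, 83.3, 90.3, 64.4, 0.0, 28.0, 0.0.
Season total = 1234.1 DD.
Complete generations = ⌊1234.1 / 179⌋ = 6.

6 generations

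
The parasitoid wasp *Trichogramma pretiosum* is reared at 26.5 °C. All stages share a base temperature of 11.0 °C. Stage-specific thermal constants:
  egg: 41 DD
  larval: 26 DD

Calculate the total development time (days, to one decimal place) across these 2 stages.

4.3 days

Daily accumulation at 26.5 °C = 26.5 − 11.0 = 15.5 DD/day.
Total K = 41 + 26 = 67 DD.
Total duration = 67 / 15.5 = 4.323 ≈ 4.3 days.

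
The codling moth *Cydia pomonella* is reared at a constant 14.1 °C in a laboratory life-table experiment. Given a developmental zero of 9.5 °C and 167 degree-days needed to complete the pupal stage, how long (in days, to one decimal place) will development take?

36.3 days

Daily accumulation = 14.1 − 9.5 = 4.6 DD/day.
Duration = 167 / 4.6 = 36.304 ≈ 36.3 days.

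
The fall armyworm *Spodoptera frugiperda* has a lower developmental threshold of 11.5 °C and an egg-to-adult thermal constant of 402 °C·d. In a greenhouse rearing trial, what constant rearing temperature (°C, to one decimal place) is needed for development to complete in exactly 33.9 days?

Required daily accumulation = 402 / 33.9 = 11.858 DD/day.
T = T_base + 11.858 = 11.5 + 11.858 = 23.358 ≈ 23.4 °C.

23.4 °C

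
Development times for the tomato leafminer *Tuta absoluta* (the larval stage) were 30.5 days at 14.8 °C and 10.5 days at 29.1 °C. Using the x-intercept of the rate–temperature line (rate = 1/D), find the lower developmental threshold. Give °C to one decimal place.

7.3 °C

Linear rate model ⇒ the product D·(T − T_b) is constant across temperatures.
30.5·(14.8 − T_b) = 10.5·(29.1 − T_b)
T_b = (30.5·14.8 − 10.5·29.1) / (30.5 − 10.5) = 145.85 / 20.0 = 7.293 °C ≈ 7.3 °C.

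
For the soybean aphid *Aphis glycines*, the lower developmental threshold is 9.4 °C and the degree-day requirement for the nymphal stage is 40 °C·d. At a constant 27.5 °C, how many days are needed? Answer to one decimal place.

2.2 days

Daily accumulation = 27.5 − 9.4 = 18.1 DD/day.
Duration = 40 / 18.1 = 2.210 ≈ 2.2 days.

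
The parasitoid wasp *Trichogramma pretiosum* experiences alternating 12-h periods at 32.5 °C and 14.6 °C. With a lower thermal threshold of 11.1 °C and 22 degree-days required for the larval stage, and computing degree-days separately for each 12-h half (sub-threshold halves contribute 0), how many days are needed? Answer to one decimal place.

Day half: max(0, 32.5 − 11.1) × 0.5 = 21.4 × 0.5 = 10.70 DD.
Night half: max(0, 14.6 − 11.1) × 0.5 = 3.5 × 0.5 = 1.75 DD.
Per 24 h: 12.45 DD/day.
Duration = 22 / 12.45 = 1.767 ≈ 1.8 days.

1.8 days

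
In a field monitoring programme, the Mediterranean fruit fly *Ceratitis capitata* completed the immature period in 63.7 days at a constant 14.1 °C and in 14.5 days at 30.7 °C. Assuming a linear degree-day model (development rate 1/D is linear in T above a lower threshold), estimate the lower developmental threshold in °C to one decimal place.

9.2 °C

Under the model K = D·(T − T_b), so D₁·(T₁ − T_b) = D₂·(T₂ − T_b).
63.7·(14.1 − T_b) = 14.5·(30.7 − T_b)
T_b = (63.7·14.1 − 14.5·30.7) / (63.7 − 14.5) = 453.02 / 49.2 = 9.208 °C ≈ 9.2 °C.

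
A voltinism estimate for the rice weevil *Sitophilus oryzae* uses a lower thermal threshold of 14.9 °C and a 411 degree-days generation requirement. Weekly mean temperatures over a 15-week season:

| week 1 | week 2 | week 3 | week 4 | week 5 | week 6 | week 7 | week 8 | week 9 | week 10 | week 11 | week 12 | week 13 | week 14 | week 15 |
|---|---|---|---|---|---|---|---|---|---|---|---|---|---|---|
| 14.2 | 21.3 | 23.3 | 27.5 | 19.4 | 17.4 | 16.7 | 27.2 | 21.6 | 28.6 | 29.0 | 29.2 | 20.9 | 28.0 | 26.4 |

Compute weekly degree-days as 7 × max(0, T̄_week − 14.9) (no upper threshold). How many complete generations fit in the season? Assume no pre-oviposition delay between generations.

Weekly DD (7 × max(0, T̄ − 14.9)): 0.0, 44.8, 58.8, 88.2, 31.5, 17.5, 12.6, 86.1, 46.9, 95.9, 98.7, 100.1, 42.0, 91.7, 80.5.
Season total = 895.3 DD.
Complete generations = ⌊895.3 / 411⌋ = 2.

2 generations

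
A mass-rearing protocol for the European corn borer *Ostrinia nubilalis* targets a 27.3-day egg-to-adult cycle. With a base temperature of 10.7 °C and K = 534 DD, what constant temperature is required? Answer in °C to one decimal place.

Required daily accumulation = 534 / 27.3 = 19.560 DD/day.
T = T_base + 19.560 = 10.7 + 19.560 = 30.260 ≈ 30.3 °C.

30.3 °C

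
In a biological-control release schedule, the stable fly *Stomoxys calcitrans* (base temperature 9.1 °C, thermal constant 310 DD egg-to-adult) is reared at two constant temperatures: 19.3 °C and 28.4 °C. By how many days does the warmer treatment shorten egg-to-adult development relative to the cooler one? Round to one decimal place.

14.3 days

At 19.3 °C: 310 / (19.3 − 9.1) = 310 / 10.2 = 30.392 d.
At 28.4 °C: 310 / (28.4 − 9.1) = 310 / 19.3 = 16.062 d.
Difference = |30.392 − 16.062| = 14.330 ≈ 14.3 days.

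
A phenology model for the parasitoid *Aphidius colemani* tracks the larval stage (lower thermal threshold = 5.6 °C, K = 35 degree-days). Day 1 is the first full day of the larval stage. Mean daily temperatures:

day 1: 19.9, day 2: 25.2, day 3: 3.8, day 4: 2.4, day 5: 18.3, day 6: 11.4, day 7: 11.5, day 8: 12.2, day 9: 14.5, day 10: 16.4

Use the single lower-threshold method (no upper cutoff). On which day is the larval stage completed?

day 5

Daily DD above 5.6 °C: 14.3, 19.6, 0.0, 0.0, 12.7, 5.8, 5.9, 6.6, 8.9, 10.8.
Cumulative: 14.3, 33.9, 33.9, 33.9, 46.6, 52.4, 58.3, 64.9, 73.8, 84.6.
The total first reaches 35 DD on day 5.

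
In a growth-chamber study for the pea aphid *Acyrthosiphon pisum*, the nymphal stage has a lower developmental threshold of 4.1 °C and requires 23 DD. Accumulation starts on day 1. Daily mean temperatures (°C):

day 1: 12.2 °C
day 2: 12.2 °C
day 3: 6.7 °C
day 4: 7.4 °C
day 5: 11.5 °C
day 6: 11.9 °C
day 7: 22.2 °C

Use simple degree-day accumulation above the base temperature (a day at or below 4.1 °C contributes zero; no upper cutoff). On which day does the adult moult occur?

Daily DD above 4.1 °C: 8.1, 8.1, 2.6, 3.3, 7.4, 7.8, 18.1.
Cumulative: 8.1, 16.2, 18.8, 22.1, 29.5, 37.3, 55.4.
The total first reaches 23 DD on day 5.

day 5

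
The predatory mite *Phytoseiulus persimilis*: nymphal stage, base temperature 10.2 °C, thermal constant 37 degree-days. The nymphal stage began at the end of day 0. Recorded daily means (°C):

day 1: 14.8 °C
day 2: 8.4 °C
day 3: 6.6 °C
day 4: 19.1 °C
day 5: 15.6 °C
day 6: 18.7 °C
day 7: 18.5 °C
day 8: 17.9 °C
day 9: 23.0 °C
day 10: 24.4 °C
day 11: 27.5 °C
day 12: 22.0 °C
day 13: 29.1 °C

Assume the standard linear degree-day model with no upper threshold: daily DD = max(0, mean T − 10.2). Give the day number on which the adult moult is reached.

day 8

Daily DD above 10.2 °C: 4.6, 0.0, 0.0, 8.9, 5.4, 8.5, 8.3, 7.7, 12.8, 14.2, 17.3, 11.8, 18.9.
Cumulative: 4.6, 4.6, 4.6, 13.5, 18.9, 27.4, 35.7, 43.4, 56.2, 70.4, 87.7, 99.5, 118.4.
The total first reaches 37 DD on day 8.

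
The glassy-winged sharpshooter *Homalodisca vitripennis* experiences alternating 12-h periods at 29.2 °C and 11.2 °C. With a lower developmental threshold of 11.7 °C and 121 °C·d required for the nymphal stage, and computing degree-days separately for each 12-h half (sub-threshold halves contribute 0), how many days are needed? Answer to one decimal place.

Day half: max(0, 29.2 − 11.7) × 0.5 = 17.5 × 0.5 = 8.75 DD.
Night half: max(0, 11.2 − 11.7) × 0.5 = 0.0 × 0.5 = 0.00 DD.
Per 24 h: 8.75 DD/day.
Duration = 121 / 8.75 = 13.829 ≈ 13.8 days.

13.8 days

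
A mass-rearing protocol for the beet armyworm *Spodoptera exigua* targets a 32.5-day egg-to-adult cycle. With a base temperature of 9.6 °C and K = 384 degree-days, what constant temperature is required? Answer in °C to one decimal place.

21.4 °C

Required daily accumulation = 384 / 32.5 = 11.815 DD/day.
T = T_base + 11.815 = 9.6 + 11.815 = 21.415 ≈ 21.4 °C.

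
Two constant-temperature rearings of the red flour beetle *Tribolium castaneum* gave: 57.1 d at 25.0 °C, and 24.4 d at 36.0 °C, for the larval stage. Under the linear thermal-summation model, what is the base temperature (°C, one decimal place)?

16.8 °C

Linear rate model ⇒ the product D·(T − T_b) is constant across temperatures.
57.1·(25.0 − T_b) = 24.4·(36.0 − T_b)
T_b = (57.1·25.0 − 24.4·36.0) / (57.1 − 24.4) = 549.10 / 32.7 = 16.792 °C ≈ 16.8 °C.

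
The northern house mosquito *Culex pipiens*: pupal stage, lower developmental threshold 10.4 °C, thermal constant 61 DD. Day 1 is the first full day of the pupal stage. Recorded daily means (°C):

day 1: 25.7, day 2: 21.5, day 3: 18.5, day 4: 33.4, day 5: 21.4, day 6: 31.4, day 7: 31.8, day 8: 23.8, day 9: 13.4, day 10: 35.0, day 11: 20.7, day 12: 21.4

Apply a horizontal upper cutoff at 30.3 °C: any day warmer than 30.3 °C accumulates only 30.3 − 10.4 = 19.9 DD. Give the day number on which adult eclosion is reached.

day 5

Daily DD above 10.4 °C (capped at 19.9): 15.3, 11.1, 8.1, 19.9, 11.0, 19.9, 19.9, 13.4, 3.0, 19.9, 10.3, 11.0.
Cumulative: 15.3, 26.4, 34.5, 54.4, 65.4, 85.3, 105.2, 118.6, 121.6, 141.5, 151.8, 162.8.
The total first reaches 61 DD on day 5.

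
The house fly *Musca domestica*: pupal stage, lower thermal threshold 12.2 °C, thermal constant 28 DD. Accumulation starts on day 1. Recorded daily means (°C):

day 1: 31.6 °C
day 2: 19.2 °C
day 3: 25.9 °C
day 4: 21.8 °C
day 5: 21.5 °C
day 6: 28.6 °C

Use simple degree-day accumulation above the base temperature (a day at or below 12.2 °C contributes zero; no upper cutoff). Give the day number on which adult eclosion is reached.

day 3

Daily DD above 12.2 °C: 19.4, 7.0, 13.7, 9.6, 9.3, 16.4.
Cumulative: 19.4, 26.4, 40.1, 49.7, 59.0, 75.4.
The total first reaches 28 DD on day 3.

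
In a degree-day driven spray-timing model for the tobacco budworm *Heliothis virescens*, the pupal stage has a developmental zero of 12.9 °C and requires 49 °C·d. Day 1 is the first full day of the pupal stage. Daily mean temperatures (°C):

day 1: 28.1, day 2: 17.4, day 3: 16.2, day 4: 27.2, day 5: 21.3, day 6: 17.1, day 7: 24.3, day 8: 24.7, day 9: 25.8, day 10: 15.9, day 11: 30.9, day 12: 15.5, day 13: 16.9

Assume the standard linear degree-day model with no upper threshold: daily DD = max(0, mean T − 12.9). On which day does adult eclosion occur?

Daily DD above 12.9 °C: 15.2, 4.5, 3.3, 14.3, 8.4, 4.2, 11.4, 11.8, 12.9, 3.0, 18.0, 2.6, 4.0.
Cumulative: 15.2, 19.7, 23.0, 37.3, 45.7, 49.9, 61.3, 73.1, 86.0, 89.0, 107.0, 109.6, 113.6.
The total first reaches 49 DD on day 6.

day 6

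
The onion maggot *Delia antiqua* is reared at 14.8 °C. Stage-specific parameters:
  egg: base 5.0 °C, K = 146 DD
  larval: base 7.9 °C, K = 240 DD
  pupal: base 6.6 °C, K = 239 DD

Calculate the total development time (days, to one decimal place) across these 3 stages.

egg: 146 / (14.8 − 5.0) = 146 / 9.8 = 14.898 d.
larval: 240 / (14.8 − 7.9) = 240 / 6.9 = 34.783 d.
pupal: 239 / (14.8 − 6.6) = 239 / 8.2 = 29.146 d.
Sum = 78.827 ≈ 78.8 days.

78.8 days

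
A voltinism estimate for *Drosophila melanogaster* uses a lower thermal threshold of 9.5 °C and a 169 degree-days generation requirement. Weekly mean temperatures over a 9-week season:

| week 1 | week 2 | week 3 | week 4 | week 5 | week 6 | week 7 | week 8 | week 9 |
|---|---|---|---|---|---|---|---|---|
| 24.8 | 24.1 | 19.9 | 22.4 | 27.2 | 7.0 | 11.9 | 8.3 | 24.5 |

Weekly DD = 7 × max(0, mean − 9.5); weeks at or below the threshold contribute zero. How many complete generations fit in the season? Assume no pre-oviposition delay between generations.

Weekly DD (7 × max(0, T̄ − 9.5)): 107.1, 102.2, 72.8, 90.3, 123.9, 0.0, 16.8, 0.0, 105.0.
Season total = 618.1 DD.
Complete generations = ⌊618.1 / 169⌋ = 3.

3 generations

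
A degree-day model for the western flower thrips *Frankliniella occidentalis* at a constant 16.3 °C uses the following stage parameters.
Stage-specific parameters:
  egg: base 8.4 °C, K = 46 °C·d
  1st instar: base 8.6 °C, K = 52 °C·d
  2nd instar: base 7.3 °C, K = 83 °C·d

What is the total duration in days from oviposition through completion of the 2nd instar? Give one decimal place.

21.8 days

egg: 46 / (16.3 − 8.4) = 46 / 7.9 = 5.823 d.
1st instar: 52 / (16.3 − 8.6) = 52 / 7.7 = 6.753 d.
2nd instar: 83 / (16.3 − 7.3) = 83 / 9.0 = 9.222 d.
Sum = 21.798 ≈ 21.8 days.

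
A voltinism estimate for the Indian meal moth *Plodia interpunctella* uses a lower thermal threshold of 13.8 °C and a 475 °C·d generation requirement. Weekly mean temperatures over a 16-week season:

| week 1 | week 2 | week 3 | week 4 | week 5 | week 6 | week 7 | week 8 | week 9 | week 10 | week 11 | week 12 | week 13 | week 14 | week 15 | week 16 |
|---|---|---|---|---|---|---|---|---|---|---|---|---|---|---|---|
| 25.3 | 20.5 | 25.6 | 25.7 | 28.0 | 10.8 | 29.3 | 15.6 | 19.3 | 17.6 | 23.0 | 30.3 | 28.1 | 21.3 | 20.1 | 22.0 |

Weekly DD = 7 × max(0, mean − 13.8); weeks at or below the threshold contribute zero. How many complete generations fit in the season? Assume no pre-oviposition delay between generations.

Weekly DD (7 × max(0, T̄ − 13.8)): 80.5, 46.9, 82.6, 83.3, 99.4, 0.0, 108.5, 12.6, 38.5, 26.6, 64.4, 115.5, 100.1, 52.5, 44.1, 57.4.
Season total = 1012.9 DD.
Complete generations = ⌊1012.9 / 475⌋ = 2.

2 generations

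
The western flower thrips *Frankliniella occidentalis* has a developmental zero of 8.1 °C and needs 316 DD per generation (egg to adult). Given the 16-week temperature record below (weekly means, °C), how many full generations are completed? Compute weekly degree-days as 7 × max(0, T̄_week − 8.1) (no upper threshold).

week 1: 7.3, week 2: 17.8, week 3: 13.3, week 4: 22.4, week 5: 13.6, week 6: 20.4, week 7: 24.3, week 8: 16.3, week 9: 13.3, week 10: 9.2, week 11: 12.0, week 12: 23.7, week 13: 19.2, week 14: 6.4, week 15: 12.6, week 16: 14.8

Weekly DD (7 × max(0, T̄ − 8.1)): 0.0, 67.9, 36.4, 100.1, 38.5, 86.1, 113.4, 57.4, 36.4, 7.7, 27.3, 109.2, 77.7, 0.0, 31.5, 46.9.
Season total = 836.5 DD.
Complete generations = ⌊836.5 / 316⌋ = 2.

2 generations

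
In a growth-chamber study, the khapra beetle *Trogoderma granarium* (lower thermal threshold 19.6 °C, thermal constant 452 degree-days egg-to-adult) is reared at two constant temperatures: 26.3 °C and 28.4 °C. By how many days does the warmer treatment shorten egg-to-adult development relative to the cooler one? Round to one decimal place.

16.1 days

At 26.3 °C: 452 / (26.3 − 19.6) = 452 / 6.7 = 67.463 d.
At 28.4 °C: 452 / (28.4 − 19.6) = 452 / 8.8 = 51.364 d.
Difference = |67.463 − 51.364| = 16.099 ≈ 16.1 days.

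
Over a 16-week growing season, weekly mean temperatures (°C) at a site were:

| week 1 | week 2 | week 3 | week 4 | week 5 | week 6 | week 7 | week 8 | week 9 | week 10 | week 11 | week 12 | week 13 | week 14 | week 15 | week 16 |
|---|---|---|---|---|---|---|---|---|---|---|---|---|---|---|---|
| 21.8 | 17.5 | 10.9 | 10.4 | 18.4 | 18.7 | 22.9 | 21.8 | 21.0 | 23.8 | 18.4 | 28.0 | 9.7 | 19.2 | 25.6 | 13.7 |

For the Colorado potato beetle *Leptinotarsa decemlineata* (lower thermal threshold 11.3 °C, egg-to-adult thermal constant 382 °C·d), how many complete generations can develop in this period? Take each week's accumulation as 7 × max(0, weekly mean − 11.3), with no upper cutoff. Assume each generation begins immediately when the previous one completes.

2 generations

Weekly DD (7 × max(0, T̄ − 11.3)): 73.5, 43.4, 0.0, 0.0, 49.7, 51.8, 81.2, 73.5, 67.9, 87.5, 49.7, 116.9, 0.0, 55.3, 100.1, 16.8.
Season total = 867.3 DD.
Complete generations = ⌊867.3 / 382⌋ = 2.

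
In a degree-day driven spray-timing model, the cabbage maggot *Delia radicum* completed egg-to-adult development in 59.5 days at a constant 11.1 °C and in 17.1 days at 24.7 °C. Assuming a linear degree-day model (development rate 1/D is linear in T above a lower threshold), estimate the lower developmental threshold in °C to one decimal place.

5.6 °C

Equal thermal constants: D₁(T₁ − T_b) = D₂(T₂ − T_b).
59.5·(11.1 − T_b) = 17.1·(24.7 − T_b)
T_b = (59.5·11.1 − 17.1·24.7) / (59.5 − 17.1) = 238.08 / 42.4 = 5.615 °C ≈ 5.6 °C.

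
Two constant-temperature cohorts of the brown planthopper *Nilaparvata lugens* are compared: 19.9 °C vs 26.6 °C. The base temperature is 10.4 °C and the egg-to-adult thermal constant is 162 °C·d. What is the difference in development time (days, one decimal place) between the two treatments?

At 19.9 °C: 162 / (19.9 − 10.4) = 162 / 9.5 = 17.053 d.
At 26.6 °C: 162 / (26.6 − 10.4) = 162 / 16.2 = 10.000 d.
Difference = |17.053 − 10.000| = 7.053 ≈ 7.1 days.

7.1 days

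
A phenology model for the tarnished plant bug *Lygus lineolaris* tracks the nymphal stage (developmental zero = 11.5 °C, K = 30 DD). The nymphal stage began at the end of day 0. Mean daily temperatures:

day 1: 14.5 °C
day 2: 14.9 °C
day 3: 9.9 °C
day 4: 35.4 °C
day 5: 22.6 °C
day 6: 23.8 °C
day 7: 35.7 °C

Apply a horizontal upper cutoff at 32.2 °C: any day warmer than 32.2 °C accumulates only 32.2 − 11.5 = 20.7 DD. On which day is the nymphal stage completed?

day 5

Daily DD above 11.5 °C (capped at 20.7): 3.0, 3.4, 0.0, 20.7, 11.1, 12.3, 20.7.
Cumulative: 3.0, 6.4, 6.4, 27.1, 38.2, 50.5, 71.2.
The total first reaches 30 DD on day 5.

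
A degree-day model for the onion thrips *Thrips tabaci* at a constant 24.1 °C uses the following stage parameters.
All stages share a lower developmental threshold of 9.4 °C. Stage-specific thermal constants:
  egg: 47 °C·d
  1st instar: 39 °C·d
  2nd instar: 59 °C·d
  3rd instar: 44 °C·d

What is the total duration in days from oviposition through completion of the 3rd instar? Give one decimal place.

Daily accumulation at 24.1 °C = 24.1 − 9.4 = 14.7 DD/day.
Total K = 47 + 39 + 59 + 44 = 189 DD.
Total duration = 189 / 14.7 = 12.857 ≈ 12.9 days.

12.9 days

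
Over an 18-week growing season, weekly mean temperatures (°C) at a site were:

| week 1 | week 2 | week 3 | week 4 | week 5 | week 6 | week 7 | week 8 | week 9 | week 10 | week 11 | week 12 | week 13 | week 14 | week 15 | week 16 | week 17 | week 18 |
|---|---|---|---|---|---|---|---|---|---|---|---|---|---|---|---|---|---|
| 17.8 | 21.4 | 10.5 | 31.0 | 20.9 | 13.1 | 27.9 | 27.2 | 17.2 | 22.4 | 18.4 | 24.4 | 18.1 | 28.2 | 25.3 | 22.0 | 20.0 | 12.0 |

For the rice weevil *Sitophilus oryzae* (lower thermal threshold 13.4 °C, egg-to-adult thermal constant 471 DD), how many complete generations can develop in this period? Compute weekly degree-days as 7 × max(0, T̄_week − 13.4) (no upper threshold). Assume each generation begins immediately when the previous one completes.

Weekly DD (7 × max(0, T̄ − 13.4)): 30.8, 56.0, 0.0, 123.2, 52.5, 0.0, 101.5, 96.6, 26.6, 63.0, 35.0, 77.0, 32.9, 103.6, 83.3, 60.2, 46.2, 0.0.
Season total = 988.4 DD.
Complete generations = ⌊988.4 / 471⌋ = 2.

2 generations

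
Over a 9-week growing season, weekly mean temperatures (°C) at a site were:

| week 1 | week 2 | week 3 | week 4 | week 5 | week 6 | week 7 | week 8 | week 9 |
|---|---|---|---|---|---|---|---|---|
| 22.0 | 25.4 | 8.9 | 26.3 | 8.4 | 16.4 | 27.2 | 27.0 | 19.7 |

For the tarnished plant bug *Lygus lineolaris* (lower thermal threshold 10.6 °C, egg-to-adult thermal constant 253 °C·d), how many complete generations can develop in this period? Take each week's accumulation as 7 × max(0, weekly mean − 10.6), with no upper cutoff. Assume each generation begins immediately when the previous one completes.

Weekly DD (7 × max(0, T̄ − 10.6)): 79.8, 103.6, 0.0, 109.9, 0.0, 40.6, 116.2, 114.8, 63.7.
Season total = 628.6 DD.
Complete generations = ⌊628.6 / 253⌋ = 2.

2 generations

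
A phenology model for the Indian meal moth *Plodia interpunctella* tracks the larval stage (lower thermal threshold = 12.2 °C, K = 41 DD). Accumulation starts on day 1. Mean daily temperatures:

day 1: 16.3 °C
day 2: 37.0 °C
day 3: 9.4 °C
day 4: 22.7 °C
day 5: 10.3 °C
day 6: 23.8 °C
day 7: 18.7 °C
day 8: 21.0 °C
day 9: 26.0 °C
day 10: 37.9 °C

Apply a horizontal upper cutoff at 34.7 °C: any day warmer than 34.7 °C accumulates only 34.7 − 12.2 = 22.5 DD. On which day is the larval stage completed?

day 6

Daily DD above 12.2 °C (capped at 22.5): 4.1, 22.5, 0.0, 10.5, 0.0, 11.6, 6.5, 8.8, 13.8, 22.5.
Cumulative: 4.1, 26.6, 26.6, 37.1, 37.1, 48.7, 55.2, 64.0, 77.8, 100.3.
The total first reaches 41 DD on day 6.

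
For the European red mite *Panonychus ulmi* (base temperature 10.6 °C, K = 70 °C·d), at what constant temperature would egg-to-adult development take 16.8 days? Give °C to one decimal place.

14.8 °C

Required daily accumulation = 70 / 16.8 = 4.167 DD/day.
T = T_base + 4.167 = 10.6 + 4.167 = 14.767 ≈ 14.8 °C.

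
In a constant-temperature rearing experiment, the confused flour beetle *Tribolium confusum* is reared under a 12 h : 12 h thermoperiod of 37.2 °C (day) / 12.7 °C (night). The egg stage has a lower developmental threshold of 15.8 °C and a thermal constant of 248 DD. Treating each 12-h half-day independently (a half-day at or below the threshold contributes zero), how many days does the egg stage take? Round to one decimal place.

Day half: max(0, 37.2 − 15.8) × 0.5 = 21.4 × 0.5 = 10.70 DD.
Night half: max(0, 12.7 − 15.8) × 0.5 = 0.0 × 0.5 = 0.00 DD.
Per 24 h: 10.70 DD/day.
Duration = 248 / 10.70 = 23.178 ≈ 23.2 days.

23.2 days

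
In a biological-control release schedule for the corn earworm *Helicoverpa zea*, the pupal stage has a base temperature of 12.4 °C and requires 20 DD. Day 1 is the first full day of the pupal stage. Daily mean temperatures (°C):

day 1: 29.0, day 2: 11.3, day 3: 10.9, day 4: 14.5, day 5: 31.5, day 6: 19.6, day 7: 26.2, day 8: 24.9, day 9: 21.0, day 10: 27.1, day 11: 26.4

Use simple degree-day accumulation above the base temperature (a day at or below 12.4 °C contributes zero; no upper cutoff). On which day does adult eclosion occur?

day 5

Daily DD above 12.4 °C: 16.6, 0.0, 0.0, 2.1, 19.1, 7.2, 13.8, 12.5, 8.6, 14.7, 14.0.
Cumulative: 16.6, 16.6, 16.6, 18.7, 37.8, 45.0, 58.8, 71.3, 79.9, 94.6, 108.6.
The total first reaches 20 DD on day 5.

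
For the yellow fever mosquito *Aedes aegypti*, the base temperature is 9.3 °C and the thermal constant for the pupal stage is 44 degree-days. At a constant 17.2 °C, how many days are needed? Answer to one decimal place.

Daily accumulation = 17.2 − 9.3 = 7.9 DD/day.
Duration = 44 / 7.9 = 5.570 ≈ 5.6 days.

5.6 days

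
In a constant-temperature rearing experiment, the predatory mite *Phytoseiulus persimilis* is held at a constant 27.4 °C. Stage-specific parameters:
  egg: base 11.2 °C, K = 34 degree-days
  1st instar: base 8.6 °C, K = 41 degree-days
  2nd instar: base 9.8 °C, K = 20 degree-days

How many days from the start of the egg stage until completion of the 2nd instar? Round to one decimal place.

egg: 34 / (27.4 − 11.2) = 34 / 16.2 = 2.099 d.
1st instar: 41 / (27.4 − 8.6) = 41 / 18.8 = 2.181 d.
2nd instar: 20 / (27.4 − 9.8) = 20 / 17.6 = 1.136 d.
Sum = 5.416 ≈ 5.4 days.

5.4 days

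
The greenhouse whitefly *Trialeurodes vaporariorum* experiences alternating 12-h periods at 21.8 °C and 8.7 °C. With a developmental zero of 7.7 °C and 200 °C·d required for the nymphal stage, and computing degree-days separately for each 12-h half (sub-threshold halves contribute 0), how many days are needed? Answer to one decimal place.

Day half: max(0, 21.8 − 7.7) × 0.5 = 14.1 × 0.5 = 7.05 DD.
Night half: max(0, 8.7 − 7.7) × 0.5 = 1.0 × 0.5 = 0.50 DD.
Per 24 h: 7.55 DD/day.
Duration = 200 / 7.55 = 26.490 ≈ 26.5 days.

26.5 days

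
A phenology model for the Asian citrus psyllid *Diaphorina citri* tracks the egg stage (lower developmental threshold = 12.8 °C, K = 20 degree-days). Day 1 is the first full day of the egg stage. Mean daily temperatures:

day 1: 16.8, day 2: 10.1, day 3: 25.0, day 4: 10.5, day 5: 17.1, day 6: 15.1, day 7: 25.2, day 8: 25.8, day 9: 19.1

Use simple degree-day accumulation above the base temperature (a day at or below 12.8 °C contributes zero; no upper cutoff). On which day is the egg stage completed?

day 5

Daily DD above 12.8 °C: 4.0, 0.0, 12.2, 0.0, 4.3, 2.3, 12.4, 13.0, 6.3.
Cumulative: 4.0, 4.0, 16.2, 16.2, 20.5, 22.8, 35.2, 48.2, 54.5.
The total first reaches 20 DD on day 5.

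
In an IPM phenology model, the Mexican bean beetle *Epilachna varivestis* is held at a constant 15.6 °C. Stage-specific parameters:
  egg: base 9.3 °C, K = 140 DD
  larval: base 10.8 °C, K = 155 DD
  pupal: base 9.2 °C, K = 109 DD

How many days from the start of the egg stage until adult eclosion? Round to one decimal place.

71.5 days

egg: 140 / (15.6 − 9.3) = 140 / 6.3 = 22.222 d.
larval: 155 / (15.6 − 10.8) = 155 / 4.8 = 32.292 d.
pupal: 109 / (15.6 − 9.2) = 109 / 6.4 = 17.031 d.
Sum = 71.545 ≈ 71.5 days.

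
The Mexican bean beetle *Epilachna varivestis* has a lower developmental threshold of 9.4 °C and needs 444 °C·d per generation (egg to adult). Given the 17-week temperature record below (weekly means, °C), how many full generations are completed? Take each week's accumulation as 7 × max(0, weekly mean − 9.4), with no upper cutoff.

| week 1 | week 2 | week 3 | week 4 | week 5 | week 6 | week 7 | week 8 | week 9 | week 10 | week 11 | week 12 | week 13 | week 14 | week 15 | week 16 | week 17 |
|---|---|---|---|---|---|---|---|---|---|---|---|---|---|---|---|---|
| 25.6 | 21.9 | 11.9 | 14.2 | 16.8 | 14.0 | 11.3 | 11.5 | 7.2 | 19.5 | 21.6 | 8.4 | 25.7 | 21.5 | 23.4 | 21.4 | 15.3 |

Weekly DD (7 × max(0, T̄ − 9.4)): 113.4, 87.5, 17.5, 33.6, 51.8, 32.2, 13.3, 14.7, 0.0, 70.7, 85.4, 0.0, 114.1, 84.7, 98.0, 84.0, 41.3.
Season total = 942.2 DD.
Complete generations = ⌊942.2 / 444⌋ = 2.

2 generations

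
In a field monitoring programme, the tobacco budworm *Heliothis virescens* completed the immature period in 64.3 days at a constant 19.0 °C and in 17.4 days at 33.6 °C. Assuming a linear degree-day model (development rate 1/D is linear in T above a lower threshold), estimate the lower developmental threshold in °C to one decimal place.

Equal thermal constants: D₁(T₁ − T_b) = D₂(T₂ − T_b).
64.3·(19.0 − T_b) = 17.4·(33.6 − T_b)
T_b = (64.3·19.0 − 17.4·33.6) / (64.3 − 17.4) = 637.06 / 46.9 = 13.583 °C ≈ 13.6 °C.

13.6 °C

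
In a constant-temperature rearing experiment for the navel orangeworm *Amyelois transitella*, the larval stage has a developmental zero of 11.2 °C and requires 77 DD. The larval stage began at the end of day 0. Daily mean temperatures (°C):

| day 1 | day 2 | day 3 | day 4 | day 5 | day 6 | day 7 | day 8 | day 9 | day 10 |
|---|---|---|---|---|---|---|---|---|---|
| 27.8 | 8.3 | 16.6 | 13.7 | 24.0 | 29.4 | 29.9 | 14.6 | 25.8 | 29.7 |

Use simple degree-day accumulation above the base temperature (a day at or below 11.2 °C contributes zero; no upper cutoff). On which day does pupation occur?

Daily DD above 11.2 °C: 16.6, 0.0, 5.4, 2.5, 12.8, 18.2, 18.7, 3.4, 14.6, 18.5.
Cumulative: 16.6, 16.6, 22.0, 24.5, 37.3, 55.5, 74.2, 77.6, 92.2, 110.7.
The total first reaches 77 DD on day 8.

day 8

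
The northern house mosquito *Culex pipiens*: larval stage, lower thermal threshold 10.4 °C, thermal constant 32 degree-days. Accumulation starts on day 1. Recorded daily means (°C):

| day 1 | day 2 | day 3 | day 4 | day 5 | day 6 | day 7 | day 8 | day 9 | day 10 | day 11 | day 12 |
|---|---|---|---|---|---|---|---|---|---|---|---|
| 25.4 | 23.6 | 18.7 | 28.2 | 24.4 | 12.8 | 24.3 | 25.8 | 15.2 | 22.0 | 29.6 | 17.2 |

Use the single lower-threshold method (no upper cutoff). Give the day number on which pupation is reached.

Daily DD above 10.4 °C: 15.0, 13.2, 8.3, 17.8, 14.0, 2.4, 13.9, 15.4, 4.8, 11.6, 19.2, 6.8.
Cumulative: 15.0, 28.2, 36.5, 54.3, 68.3, 70.7, 84.6, 100.0, 104.8, 116.4, 135.6, 142.4.
The total first reaches 32 DD on day 3.

day 3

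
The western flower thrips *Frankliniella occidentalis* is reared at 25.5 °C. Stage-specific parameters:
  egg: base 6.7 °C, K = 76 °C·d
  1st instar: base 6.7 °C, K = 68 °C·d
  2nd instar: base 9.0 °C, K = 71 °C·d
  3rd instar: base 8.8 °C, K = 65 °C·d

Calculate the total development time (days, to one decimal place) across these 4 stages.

15.9 days

egg: 76 / (25.5 − 6.7) = 76 / 18.8 = 4.043 d.
1st instar: 68 / (25.5 − 6.7) = 68 / 18.8 = 3.617 d.
2nd instar: 71 / (25.5 − 9.0) = 71 / 16.5 = 4.303 d.
3rd instar: 65 / (25.5 − 8.8) = 65 / 16.7 = 3.892 d.
Sum = 15.855 ≈ 15.9 days.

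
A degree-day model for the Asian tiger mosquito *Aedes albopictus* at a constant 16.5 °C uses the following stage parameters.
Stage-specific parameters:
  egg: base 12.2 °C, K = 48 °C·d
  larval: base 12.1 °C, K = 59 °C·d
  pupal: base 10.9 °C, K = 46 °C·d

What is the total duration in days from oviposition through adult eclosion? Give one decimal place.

32.8 days

egg: 48 / (16.5 − 12.2) = 48 / 4.3 = 11.163 d.
larval: 59 / (16.5 − 12.1) = 59 / 4.4 = 13.409 d.
pupal: 46 / (16.5 − 10.9) = 46 / 5.6 = 8.214 d.
Sum = 32.786 ≈ 32.8 days.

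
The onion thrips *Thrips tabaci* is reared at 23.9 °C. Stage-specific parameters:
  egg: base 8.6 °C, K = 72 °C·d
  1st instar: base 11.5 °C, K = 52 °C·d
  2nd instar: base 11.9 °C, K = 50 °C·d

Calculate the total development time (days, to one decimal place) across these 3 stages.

13.1 days

egg: 72 / (23.9 − 8.6) = 72 / 15.3 = 4.706 d.
1st instar: 52 / (23.9 − 11.5) = 52 / 12.4 = 4.194 d.
2nd instar: 50 / (23.9 − 11.9) = 50 / 12.0 = 4.167 d.
Sum = 13.066 ≈ 13.1 days.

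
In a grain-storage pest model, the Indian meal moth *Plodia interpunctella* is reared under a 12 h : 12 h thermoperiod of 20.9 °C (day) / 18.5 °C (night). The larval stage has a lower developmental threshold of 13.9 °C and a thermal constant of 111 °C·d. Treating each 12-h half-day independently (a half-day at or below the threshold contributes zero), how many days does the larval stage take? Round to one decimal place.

19.1 days

Day half: max(0, 20.9 − 13.9) × 0.5 = 7.0 × 0.5 = 3.50 DD.
Night half: max(0, 18.5 − 13.9) × 0.5 = 4.6 × 0.5 = 2.30 DD.
Per 24 h: 5.80 DD/day.
Duration = 111 / 5.80 = 19.138 ≈ 19.1 days.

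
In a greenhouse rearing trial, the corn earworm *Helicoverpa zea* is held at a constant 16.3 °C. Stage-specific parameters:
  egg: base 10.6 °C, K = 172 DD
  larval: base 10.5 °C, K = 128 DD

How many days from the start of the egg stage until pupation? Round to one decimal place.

egg: 172 / (16.3 − 10.6) = 172 / 5.7 = 30.175 d.
larval: 128 / (16.3 − 10.5) = 128 / 5.8 = 22.069 d.
Sum = 52.244 ≈ 52.2 days.

52.2 days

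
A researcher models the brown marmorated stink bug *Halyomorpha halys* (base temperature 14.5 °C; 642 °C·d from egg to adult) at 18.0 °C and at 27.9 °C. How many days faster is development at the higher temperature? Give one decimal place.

At 18.0 °C: 642 / (18.0 − 14.5) = 642 / 3.5 = 183.429 d.
At 27.9 °C: 642 / (27.9 − 14.5) = 642 / 13.4 = 47.910 d.
Difference = |183.429 − 47.910| = 135.518 ≈ 135.5 days.

135.5 days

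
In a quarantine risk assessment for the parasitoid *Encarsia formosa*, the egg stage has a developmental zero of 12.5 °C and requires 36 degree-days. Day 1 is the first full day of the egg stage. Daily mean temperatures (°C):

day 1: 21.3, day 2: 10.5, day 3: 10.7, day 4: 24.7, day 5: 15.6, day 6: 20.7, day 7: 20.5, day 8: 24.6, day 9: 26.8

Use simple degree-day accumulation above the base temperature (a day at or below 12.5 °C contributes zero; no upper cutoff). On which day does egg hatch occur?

day 7

Daily DD above 12.5 °C: 8.8, 0.0, 0.0, 12.2, 3.1, 8.2, 8.0, 12.1, 14.3.
Cumulative: 8.8, 8.8, 8.8, 21.0, 24.1, 32.3, 40.3, 52.4, 66.7.
The total first reaches 36 DD on day 7.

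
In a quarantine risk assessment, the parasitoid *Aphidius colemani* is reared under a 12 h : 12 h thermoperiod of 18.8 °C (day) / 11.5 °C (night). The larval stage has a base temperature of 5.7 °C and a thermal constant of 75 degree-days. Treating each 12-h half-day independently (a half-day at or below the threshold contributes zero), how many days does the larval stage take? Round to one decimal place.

Day half: max(0, 18.8 − 5.7) × 0.5 = 13.1 × 0.5 = 6.55 DD.
Night half: max(0, 11.5 − 5.7) × 0.5 = 5.8 × 0.5 = 2.90 DD.
Per 24 h: 9.45 DD/day.
Duration = 75 / 9.45 = 7.937 ≈ 7.9 days.

7.9 days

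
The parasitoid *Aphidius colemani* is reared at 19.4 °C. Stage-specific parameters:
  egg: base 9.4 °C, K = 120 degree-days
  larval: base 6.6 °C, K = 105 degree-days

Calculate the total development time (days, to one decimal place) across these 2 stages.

egg: 120 / (19.4 − 9.4) = 120 / 10.0 = 12.000 d.
larval: 105 / (19.4 − 6.6) = 105 / 12.8 = 8.203 d.
Sum = 20.203 ≈ 20.2 days.

20.2 days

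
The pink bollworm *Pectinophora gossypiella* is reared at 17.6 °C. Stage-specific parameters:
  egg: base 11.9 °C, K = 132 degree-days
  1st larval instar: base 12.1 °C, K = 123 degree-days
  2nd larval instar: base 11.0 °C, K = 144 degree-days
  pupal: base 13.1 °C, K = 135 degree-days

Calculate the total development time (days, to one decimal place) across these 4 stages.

97.3 days

egg: 132 / (17.6 − 11.9) = 132 / 5.7 = 23.158 d.
1st larval instar: 123 / (17.6 − 12.1) = 123 / 5.5 = 22.364 d.
2nd larval instar: 144 / (17.6 − 11.0) = 144 / 6.6 = 21.818 d.
pupal: 135 / (17.6 − 13.1) = 135 / 4.5 = 30.000 d.
Sum = 97.340 ≈ 97.3 days.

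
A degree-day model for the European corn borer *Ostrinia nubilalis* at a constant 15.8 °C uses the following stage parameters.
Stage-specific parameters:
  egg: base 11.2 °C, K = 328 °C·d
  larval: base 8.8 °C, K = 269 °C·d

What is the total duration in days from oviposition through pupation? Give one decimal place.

egg: 328 / (15.8 − 11.2) = 328 / 4.6 = 71.304 d.
larval: 269 / (15.8 − 8.8) = 269 / 7.0 = 38.429 d.
Sum = 109.733 ≈ 109.7 days.

109.7 days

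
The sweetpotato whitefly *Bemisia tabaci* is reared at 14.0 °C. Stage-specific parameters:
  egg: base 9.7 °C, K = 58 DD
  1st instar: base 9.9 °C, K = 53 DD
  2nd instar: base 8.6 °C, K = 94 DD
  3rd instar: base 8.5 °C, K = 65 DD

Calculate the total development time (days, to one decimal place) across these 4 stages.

55.6 days

egg: 58 / (14.0 − 9.7) = 58 / 4.3 = 13.488 d.
1st instar: 53 / (14.0 − 9.9) = 53 / 4.1 = 12.927 d.
2nd instar: 94 / (14.0 − 8.6) = 94 / 5.4 = 17.407 d.
3rd instar: 65 / (14.0 − 8.5) = 65 / 5.5 = 11.818 d.
Sum = 55.641 ≈ 55.6 days.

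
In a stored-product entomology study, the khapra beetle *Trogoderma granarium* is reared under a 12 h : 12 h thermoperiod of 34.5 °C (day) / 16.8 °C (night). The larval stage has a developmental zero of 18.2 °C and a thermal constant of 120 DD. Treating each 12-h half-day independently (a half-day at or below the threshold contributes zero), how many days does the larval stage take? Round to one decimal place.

14.7 days

Day half: max(0, 34.5 − 18.2) × 0.5 = 16.3 × 0.5 = 8.15 DD.
Night half: max(0, 16.8 − 18.2) × 0.5 = 0.0 × 0.5 = 0.00 DD.
Per 24 h: 8.15 DD/day.
Duration = 120 / 8.15 = 14.724 ≈ 14.7 days.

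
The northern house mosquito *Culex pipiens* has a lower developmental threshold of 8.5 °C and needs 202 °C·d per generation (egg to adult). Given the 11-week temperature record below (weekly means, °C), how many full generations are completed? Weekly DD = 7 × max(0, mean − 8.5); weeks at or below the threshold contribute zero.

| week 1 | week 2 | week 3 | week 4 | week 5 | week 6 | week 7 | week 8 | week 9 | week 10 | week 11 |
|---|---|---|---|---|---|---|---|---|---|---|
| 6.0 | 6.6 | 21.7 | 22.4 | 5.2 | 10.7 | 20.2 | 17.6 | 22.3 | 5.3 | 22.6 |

2 generations

Weekly DD (7 × max(0, T̄ − 8.5)): 0.0, 0.0, 92.4, 97.3, 0.0, 15.4, 81.9, 63.7, 96.6, 0.0, 98.7.
Season total = 546.0 DD.
Complete generations = ⌊546.0 / 202⌋ = 2.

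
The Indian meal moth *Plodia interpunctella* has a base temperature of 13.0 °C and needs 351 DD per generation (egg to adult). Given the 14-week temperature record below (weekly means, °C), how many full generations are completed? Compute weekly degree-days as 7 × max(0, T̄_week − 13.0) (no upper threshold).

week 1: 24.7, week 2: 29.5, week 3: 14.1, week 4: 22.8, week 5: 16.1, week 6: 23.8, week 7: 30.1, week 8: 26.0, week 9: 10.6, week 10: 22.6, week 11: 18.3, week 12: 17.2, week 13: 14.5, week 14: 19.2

2 generations

Weekly DD (7 × max(0, T̄ − 13.0)): 81.9, 115.5, 7.7, 68.6, 21.7, 75.6, 119.7, 91.0, 0.0, 67.2, 37.1, 29.4, 10.5, 43.4.
Season total = 769.3 DD.
Complete generations = ⌊769.3 / 351⌋ = 2.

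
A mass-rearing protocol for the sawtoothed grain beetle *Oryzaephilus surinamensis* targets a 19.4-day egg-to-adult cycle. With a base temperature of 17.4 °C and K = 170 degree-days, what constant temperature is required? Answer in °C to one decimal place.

26.2 °C

Required daily accumulation = 170 / 19.4 = 8.763 DD/day.
T = T_base + 8.763 = 17.4 + 8.763 = 26.163 ≈ 26.2 °C.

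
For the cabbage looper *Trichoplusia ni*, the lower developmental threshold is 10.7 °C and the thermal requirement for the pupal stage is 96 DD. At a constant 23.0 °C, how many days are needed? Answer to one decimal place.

Daily accumulation = 23.0 − 10.7 = 12.3 DD/day.
Duration = 96 / 12.3 = 7.805 ≈ 7.8 days.

7.8 days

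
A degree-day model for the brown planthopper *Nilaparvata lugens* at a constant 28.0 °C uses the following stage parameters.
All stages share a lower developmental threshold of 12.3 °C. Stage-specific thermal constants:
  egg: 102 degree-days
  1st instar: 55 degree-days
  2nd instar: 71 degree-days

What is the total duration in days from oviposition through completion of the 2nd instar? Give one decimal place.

Daily accumulation at 28.0 °C = 28.0 − 12.3 = 15.7 DD/day.
Total K = 102 + 55 + 71 = 228 DD.
Total duration = 228 / 15.7 = 14.522 ≈ 14.5 days.

14.5 days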